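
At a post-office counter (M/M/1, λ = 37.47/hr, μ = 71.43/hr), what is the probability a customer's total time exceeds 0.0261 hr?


W ~ Exponential(μ−λ) for M/M/1.
μ − λ = 71.43 − 37.47 = 33.9600
P(W > t) = e^{−(μ−λ)t} = e^{−0.8864} = 0.412155

Final: 0.412155


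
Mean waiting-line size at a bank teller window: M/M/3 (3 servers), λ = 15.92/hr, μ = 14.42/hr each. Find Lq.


a = λ/μ = 1.1040; ρ = a/3 = 0.3680
P₀ = 0.325911
Lq = P₀·a^c·ρ / (c!·(1−ρ)²) = 0.325911·1.34565·0.3680/(6·0.39941)
= 0.06735

Final: 0.06735


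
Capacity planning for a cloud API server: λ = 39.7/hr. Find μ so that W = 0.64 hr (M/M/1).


W = 1/(μ−λ) ⇒ μ − λ = 1/W = 1/0.64 = 1.5625
μ = λ + 1/W = 39.7 + 1.5625 = 41.2625 per hr

Final: 41.2625 /hr


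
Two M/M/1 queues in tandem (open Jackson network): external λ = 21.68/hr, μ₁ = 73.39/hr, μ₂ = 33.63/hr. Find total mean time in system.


Each node sees arrival rate λ = 21.68/hr (tandem ⇒ throughput preserved).
W₁ = 1/(μ₁−λ) = 1/(73.39−21.68) = 0.01934 hr
W₂ = 1/(μ₂−λ) = 1/(33.63−21.68) = 0.08368 hr
W_total = W₁ + W₂ = 0.01934 + 0.08368 = 0.10302 hr

Final: 0.10302 hr


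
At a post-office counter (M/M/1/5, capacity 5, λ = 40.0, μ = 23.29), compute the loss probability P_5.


ρ = λ/μ = 40.0/23.29 = 1.7175
P_K = (1−ρ)ρ^K/(1−ρ^(K+1)) = (-0.7175·14.943506)/(1 − 25.665103)
= -10.721597/-24.665103 = 0.434687

Final: 0.434687


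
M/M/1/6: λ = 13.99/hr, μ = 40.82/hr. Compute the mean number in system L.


ρ = 13.99/40.82 = 0.3427
L = ρ[1 − (K+1)ρ^K + Kρ^(K+1)] / [(1−ρ)(1−ρ^(K+1))]
Numerator: 0.3427·(1 − 7·0.001621 + 6·0.0005554) = 0.339978
Denominator: (0.6573)·(0.999445) = 0.656911
L = 0.339978/0.656911 = 0.5175

Final: 0.5175


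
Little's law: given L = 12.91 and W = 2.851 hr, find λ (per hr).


λ = L/W = 12.91/2.851 = 4.5282 /hr

Final: 4.5282 /hr


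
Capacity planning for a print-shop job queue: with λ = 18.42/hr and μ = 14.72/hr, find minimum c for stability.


Stability requires cμ > λ ⇔ c > λ/μ.
λ/μ = 18.42/14.72 = 1.2514
Minimum integer c = ⌊1.2514⌋ + 1 = 2
Check: 2·14.72 = 29.44 > 18.42, while 1·14.72 = 14.72 ≤ 18.42

Final: 2 servers


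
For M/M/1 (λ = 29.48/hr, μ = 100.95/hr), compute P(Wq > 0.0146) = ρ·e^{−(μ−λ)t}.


ρ = 29.48/100.95 = 0.2920
P(Wq > t) = ρ·e^{−(μ−λ)t} = 0.2920·e^{−1.0435}
= 0.2920·0.352233 = 0.102861

Final: 0.102861


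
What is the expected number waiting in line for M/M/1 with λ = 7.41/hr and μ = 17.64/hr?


ρ = 7.41/17.64 = 0.4201
Lq = ρ²/(1−ρ) = 0.1765/0.5799 = 0.3043

Final: 0.3043


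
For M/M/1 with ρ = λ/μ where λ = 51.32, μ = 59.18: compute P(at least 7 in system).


ρ = 51.32/59.18 = 0.8672
P(N ≥ n) = ρ^n = 0.8672^7 = 0.368792

Final: 0.368792


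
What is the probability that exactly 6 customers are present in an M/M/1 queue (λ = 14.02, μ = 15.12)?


ρ = 14.02/15.12 = 0.9272
P_n = (1−ρ)·ρ^n = (1 − 0.9272)·0.9272^6 = 0.07275·0.635590 = 0.046240

Final: 0.046240


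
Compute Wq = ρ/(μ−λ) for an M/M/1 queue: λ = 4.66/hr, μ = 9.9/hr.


ρ = 4.66/9.9 = 0.4707
Wq = ρ/(μ−λ) = 0.4707/(9.9 − 4.66) = 0.4707/5.24 = 0.08983 hr

Final: 0.08983 hr


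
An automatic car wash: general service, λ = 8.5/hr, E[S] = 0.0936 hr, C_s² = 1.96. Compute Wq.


ρ = λ·E[S] = 8.5·0.0936 = 0.7956
E[S²] = E[S]²(1+C_s²) = 0.0936²·(1+1.96) = 0.025932
Wq = λ·E[S²]/(2(1−ρ)) = 8.5·0.025932/(2·0.2044) = 0.53920 hr

Final: 0.53920 hr


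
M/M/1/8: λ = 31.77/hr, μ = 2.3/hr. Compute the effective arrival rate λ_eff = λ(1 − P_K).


ρ = 13.8130; P_K = (1−ρ)ρ^8/(1−ρ^9) = 0.927605
λ_eff = λ(1 − P_K) = 31.77·(1 − 0.927605) = 31.77·0.072395 = 2.3000 /hr

Final: 2.3000 /hr


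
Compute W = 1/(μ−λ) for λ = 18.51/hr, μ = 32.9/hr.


W = 1/(μ−λ) = 1/(32.9 − 18.51) = 1/14.39 = 0.06949 hr

Final: 0.06949 hr


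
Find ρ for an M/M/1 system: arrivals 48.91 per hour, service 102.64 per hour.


ρ = λ/μ = 48.91/102.64 = 0.4765

Final: 0.4765


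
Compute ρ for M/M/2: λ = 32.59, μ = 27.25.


ρ = λ/(cμ) = 32.59/(2·27.25) = 32.59/54.50 = 0.5980

Final: 0.5980


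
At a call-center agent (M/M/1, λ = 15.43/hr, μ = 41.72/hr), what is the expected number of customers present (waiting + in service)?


ρ = λ/μ = 15.43/41.72 = 0.3698
L = ρ/(1−ρ) = 0.3698/(1 − 0.3698) = 0.3698/0.6302 = 0.5869

Final: 0.5869


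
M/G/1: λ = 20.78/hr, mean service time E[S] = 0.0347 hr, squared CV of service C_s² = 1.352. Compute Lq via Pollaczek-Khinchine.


ρ = λ·E[S] = 20.78·0.0347 = 0.7211
Lq = ρ²(1+C_s²)/(2(1−ρ)) = 0.5199·(1+1.352)/(2·0.2789)
= 0.5199·2.3520/0.5579 = 2.19208

Final: 2.19208


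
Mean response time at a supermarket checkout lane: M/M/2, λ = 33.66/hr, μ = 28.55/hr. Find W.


a = 1.1790; ρ = 0.5895; P₀ = 0.258264
Lq = P₀·a^c·ρ/(c!(1−ρ)²) = 0.62789
Wq = Lq/λ = 0.62789/33.66 = 0.01865 hr
W = Wq + 1/μ = 0.01865 + 0.03503 = 0.05368 hr

Final: 0.05368 hr


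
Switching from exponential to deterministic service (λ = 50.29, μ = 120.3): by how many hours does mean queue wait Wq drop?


ρ = 50.29/120.3 = 0.4180
Wq(M/M/1) = ρ/(μ−λ) = 0.4180/70.01 = 0.005971 hr
Wq(M/D/1) = ρ/(2(μ−λ)) = 0.002986 hr
Savings = 0.005971 − 0.002986 = 0.002986 hr

Final: 0.002986 hr


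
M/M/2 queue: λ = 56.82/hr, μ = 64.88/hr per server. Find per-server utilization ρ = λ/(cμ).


ρ = λ/(cμ) = 56.82/(2·64.88) = 56.82/129.76 = 0.4379

Final: 0.4379


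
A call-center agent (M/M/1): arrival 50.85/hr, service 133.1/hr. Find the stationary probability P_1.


ρ = 50.85/133.1 = 0.3820
P_n = (1−ρ)·ρ^n = (1 − 0.3820)·0.3820^1 = 0.6180·0.382044 = 0.236086

Final: 0.236086


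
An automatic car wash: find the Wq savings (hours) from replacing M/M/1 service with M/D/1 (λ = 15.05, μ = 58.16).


ρ = 15.05/58.16 = 0.2588
Wq(M/M/1) = ρ/(μ−λ) = 0.2588/43.11 = 0.006003 hr
Wq(M/D/1) = ρ/(2(μ−λ)) = 0.003001 hr
Savings = 0.006003 − 0.003001 = 0.003001 hr

Final: 0.003001 hr


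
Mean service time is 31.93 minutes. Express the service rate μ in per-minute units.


μ = 1/(service time) in consistent units.
1 minute = 1 min, so μ = 1/31.93 = 0.03132 per minute

Final: 0.03132 /min


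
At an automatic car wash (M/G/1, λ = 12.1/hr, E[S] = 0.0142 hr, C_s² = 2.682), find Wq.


ρ = λ·E[S] = 12.1·0.0142 = 0.1718
E[S²] = E[S]²(1+C_s²) = 0.0142²·(1+2.682) = 0.0007424
Wq = λ·E[S²]/(2(1−ρ)) = 12.1·0.0007424/(2·0.8282) = 0.005424 hr

Final: 0.005424 hr


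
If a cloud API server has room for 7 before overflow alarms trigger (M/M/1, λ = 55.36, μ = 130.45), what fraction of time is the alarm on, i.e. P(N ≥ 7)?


ρ = 55.36/130.45 = 0.4244
P(N ≥ n) = ρ^n = 0.4244^7 = 0.002479

Final: 0.002479


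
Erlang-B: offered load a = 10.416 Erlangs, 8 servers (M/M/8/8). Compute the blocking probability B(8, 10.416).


B(c,a) = (a^c/c!) / Σ_{k=0}^{c} a^k/k!
a^8/8! = 3436.269729
Σ terms (k=0..8): 1.00000 + 10.41600 + 54.24653 + 188.34395 + 490.44763 + 1021.70051 + 1773.67208 + 2639.22406 + 3436.26973 = 9615.320493
B = 3436.269729/9615.320493 = 0.357374

Final: 0.357374


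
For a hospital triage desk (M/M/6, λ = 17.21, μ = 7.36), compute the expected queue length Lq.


a = λ/μ = 2.3383; ρ = a/6 = 0.3897
P₀ = 0.096124
Lq = P₀·a^c·ρ / (c!·(1−ρ)²) = 0.096124·163.46257·0.3897/(720·0.37244)
= 0.02284

Final: 0.02284


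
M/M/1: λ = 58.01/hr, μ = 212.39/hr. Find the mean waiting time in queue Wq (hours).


ρ = 58.01/212.39 = 0.2731
Wq = ρ/(μ−λ) = 0.2731/(212.39 − 58.01) = 0.2731/154.38 = 0.001769 hr

Final: 0.001769 hr


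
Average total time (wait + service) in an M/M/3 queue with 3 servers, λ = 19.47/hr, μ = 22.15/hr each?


a = 0.8790; ρ = 0.2930; P₀ = 0.412296
Lq = P₀·a^c·ρ/(c!(1−ρ)²) = 0.02736
Wq = Lq/λ = 0.02736/19.47 = 0.001405 hr
W = Wq + 1/μ = 0.001405 + 0.04515 = 0.04655 hr

Final: 0.04655 hr


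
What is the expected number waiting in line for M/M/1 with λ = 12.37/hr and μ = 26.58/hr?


ρ = 12.37/26.58 = 0.4654
Lq = ρ²/(1−ρ) = 0.2166/0.5346 = 0.4051

Final: 0.4051


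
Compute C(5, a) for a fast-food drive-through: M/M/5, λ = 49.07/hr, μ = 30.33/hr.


a = λ/μ = 1.6179; ρ = a/5 = 0.3236
P₀ = 0.197846 (from M/M/c formula)
C(c,a) = [a^c/(c!(1−ρ))]·P₀ = [11.08455/(120·0.6764)]·0.197846
= 0.13656·0.197846 = 0.027017

Final: 0.027017


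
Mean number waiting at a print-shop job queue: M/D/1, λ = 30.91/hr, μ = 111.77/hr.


ρ = 30.91/111.77 = 0.2766
M/D/1: Lq = ρ²/(2(1−ρ)) = 0.07648/(2·0.7234) = 0.05286

Final: 0.05286


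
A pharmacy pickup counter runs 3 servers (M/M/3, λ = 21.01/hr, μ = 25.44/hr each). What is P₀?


a = λ/μ = 21.01/25.44 = 0.8259; ρ = a/c = 0.2753
Σ_{k=0}^{2} a^k/k! (terms k=0..2) = 1.00000 + 0.82586 + 0.34103 = 2.16689
Tail: a^3/(3!(1−ρ)) = 0.56328/(6·0.7247) = 0.12954
P₀ = 1/(2.16689 + 0.12954) = 1/2.29643 = 0.435458

Final: 0.435458


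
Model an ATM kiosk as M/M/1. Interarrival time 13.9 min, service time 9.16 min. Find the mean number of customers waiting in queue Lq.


λ = 60/13.9 = 4.3165 /hr
μ = 60/9.16 = 6.5502 /hr
ρ = λ/μ = 4.3165/6.5502 = 0.6590
Lq = ρ²/(1−ρ) = 0.4343/0.3410 = 1.2735

Final: 1.2735


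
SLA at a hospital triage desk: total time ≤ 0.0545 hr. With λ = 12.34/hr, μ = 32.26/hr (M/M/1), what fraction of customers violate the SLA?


W ~ Exponential(μ−λ) for M/M/1.
μ − λ = 32.26 − 12.34 = 19.9200
P(W > t) = e^{−(μ−λ)t} = e^{−1.0856} = 0.337686

Final: 0.337686


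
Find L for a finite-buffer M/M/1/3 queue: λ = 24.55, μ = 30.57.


ρ = 24.55/30.57 = 0.8031
L = ρ[1 − (K+1)ρ^K + Kρ^(K+1)] / [(1−ρ)(1−ρ^(K+1))]
Numerator: 0.8031·(1 − 4·0.517927 + 3·0.415934) = 0.141418
Denominator: (0.1969)·(0.584066) = 0.115017
L = 0.141418/0.115017 = 1.2295

Final: 1.2295


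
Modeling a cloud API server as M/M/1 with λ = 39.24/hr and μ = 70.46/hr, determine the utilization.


ρ = λ/μ = 39.24/70.46 = 0.5569

Final: 0.5569


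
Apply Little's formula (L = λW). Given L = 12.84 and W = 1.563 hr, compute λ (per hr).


λ = L/W = 12.84/1.563 = 8.2150 /hr

Final: 8.2150 /hr


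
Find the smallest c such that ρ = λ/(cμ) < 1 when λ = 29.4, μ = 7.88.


Stability requires cμ > λ ⇔ c > λ/μ.
λ/μ = 29.4/7.88 = 3.7310
Minimum integer c = ⌊3.7310⌋ + 1 = 4
Check: 4·7.88 = 31.52 > 29.4, while 3·7.88 = 23.64 ≤ 29.4

Final: 4 servers


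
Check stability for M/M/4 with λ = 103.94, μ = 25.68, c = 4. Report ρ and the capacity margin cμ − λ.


Total capacity cμ = 4·25.68 = 102.72/hr
ρ = λ/(cμ) = 103.94/102.72 = 1.0119
Stable ⇔ ρ < 1: NO
Spare capacity = cμ − λ = 102.72 − 103.94 = -1.22/hr

Final: ρ = 1.0119; unstable; margin = -1.22/hr


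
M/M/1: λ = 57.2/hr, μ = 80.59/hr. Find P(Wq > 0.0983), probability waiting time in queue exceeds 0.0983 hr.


ρ = 57.2/80.59 = 0.7098
P(Wq > t) = ρ·e^{−(μ−λ)t} = 0.7098·e^{−2.2992}
= 0.7098·0.100335 = 0.071215

Final: 0.071215


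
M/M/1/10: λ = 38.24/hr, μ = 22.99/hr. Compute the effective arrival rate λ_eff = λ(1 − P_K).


ρ = 1.6633; P_K = (1−ρ)ρ^10/(1−ρ^11) = 0.400282
λ_eff = λ(1 − P_K) = 38.24·(1 − 0.400282) = 38.24·0.599718 = 22.9332 /hr

Final: 22.9332 /hr


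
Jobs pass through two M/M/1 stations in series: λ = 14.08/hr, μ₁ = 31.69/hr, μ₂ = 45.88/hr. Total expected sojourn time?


Each node sees arrival rate λ = 14.08/hr (tandem ⇒ throughput preserved).
W₁ = 1/(μ₁−λ) = 1/(31.69−14.08) = 0.05679 hr
W₂ = 1/(μ₂−λ) = 1/(45.88−14.08) = 0.03145 hr
W_total = W₁ + W₂ = 0.05679 + 0.03145 = 0.08823 hr

Final: 0.08823 hr


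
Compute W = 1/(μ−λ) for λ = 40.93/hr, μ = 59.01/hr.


W = 1/(μ−λ) = 1/(59.01 − 40.93) = 1/18.08 = 0.05531 hr

Final: 0.05531 hr


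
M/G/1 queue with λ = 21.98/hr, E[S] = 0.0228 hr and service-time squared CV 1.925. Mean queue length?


ρ = λ·E[S] = 21.98·0.0228 = 0.5011
Lq = ρ²(1+C_s²)/(2(1−ρ)) = 0.2511·(1+1.925)/(2·0.4989)
= 0.2511·2.9250/0.9977 = 0.73628

Final: 0.73628


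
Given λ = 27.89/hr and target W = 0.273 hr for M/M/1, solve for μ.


W = 1/(μ−λ) ⇒ μ − λ = 1/W = 1/0.273 = 3.6630
μ = λ + 1/W = 27.89 + 3.6630 = 31.5530 per hr

Final: 31.5530 /hr


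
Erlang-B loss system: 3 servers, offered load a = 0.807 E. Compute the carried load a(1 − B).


B(3,0.807) = 0.039452 (Erlang-B)
Carried load = a(1 − B) = 0.807·(1 − 0.039452) = 0.807·0.960548 = 0.7752 E

Final: 0.7752 Erlangs


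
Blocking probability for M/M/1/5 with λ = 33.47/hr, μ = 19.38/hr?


ρ = λ/μ = 33.47/19.38 = 1.7270
P_K = (1−ρ)ρ^K/(1−ρ^(K+1)) = (-0.7270·15.364191)/(1 − 26.534545)
= -11.170354/-25.534545 = 0.437460

Final: 0.437460


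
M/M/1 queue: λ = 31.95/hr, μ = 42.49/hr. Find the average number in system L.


ρ = λ/μ = 31.95/42.49 = 0.7519
L = ρ/(1−ρ) = 0.7519/(1 − 0.7519) = 0.7519/0.2481 = 3.0313

Final: 3.0313


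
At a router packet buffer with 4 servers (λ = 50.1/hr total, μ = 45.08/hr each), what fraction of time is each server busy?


ρ = λ/(cμ) = 50.1/(4·45.08) = 50.1/180.32 = 0.2778

Final: 0.2778


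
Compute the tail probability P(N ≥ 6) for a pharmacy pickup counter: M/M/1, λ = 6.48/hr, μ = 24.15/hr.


ρ = 6.48/24.15 = 0.2683
P(N ≥ n) = ρ^n = 0.2683^6 = 0.0003732

Final: 0.0003732


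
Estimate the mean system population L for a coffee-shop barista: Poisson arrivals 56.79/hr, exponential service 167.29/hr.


ρ = λ/μ = 56.79/167.29 = 0.3395
L = ρ/(1−ρ) = 0.3395/(1 − 0.3395) = 0.3395/0.6605 = 0.5139

Final: 0.5139


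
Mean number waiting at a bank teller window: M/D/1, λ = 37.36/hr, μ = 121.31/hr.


ρ = 37.36/121.31 = 0.3080
M/D/1: Lq = ρ²/(2(1−ρ)) = 0.09485/(2·0.6920) = 0.06853

Final: 0.06853


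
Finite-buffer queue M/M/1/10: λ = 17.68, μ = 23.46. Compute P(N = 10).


ρ = λ/μ = 17.68/23.46 = 0.7536
P_K = (1−ρ)ρ^K/(1−ρ^(K+1)) = (0.2464·0.059094)/(1 − 0.044535)
= 0.014559/0.955465 = 0.015238

Final: 0.015238


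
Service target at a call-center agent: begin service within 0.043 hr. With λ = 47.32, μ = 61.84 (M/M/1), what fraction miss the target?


ρ = 47.32/61.84 = 0.7652
P(Wq > t) = ρ·e^{−(μ−λ)t} = 0.7652·e^{−0.6244}
= 0.7652·0.535604 = 0.409845

Final: 0.409845


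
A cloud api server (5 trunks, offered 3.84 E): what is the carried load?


B(5,3.84) = 0.184717 (Erlang-B)
Carried load = a(1 − B) = 3.84·(1 − 0.184717) = 3.84·0.815283 = 3.1307 E

Final: 3.1307 Erlangs


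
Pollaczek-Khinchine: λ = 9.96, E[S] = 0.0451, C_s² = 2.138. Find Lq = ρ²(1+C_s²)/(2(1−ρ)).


ρ = λ·E[S] = 9.96·0.0451 = 0.4492
Lq = ρ²(1+C_s²)/(2(1−ρ)) = 0.2018·(1+2.138)/(2·0.5508)
= 0.2018·3.1380/1.1016 = 0.57477

Final: 0.57477


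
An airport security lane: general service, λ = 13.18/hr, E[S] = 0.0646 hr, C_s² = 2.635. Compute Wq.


ρ = λ·E[S] = 13.18·0.0646 = 0.8514
E[S²] = E[S]²(1+C_s²) = 0.0646²·(1+2.635) = 0.015169
Wq = λ·E[S²]/(2(1−ρ)) = 13.18·0.015169/(2·0.1486) = 0.67285 hr

Final: 0.67285 hr


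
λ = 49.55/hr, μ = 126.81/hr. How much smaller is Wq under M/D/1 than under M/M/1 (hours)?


ρ = 49.55/126.81 = 0.3907
Wq(M/M/1) = ρ/(μ−λ) = 0.3907/77.26 = 0.005057 hr
Wq(M/D/1) = ρ/(2(μ−λ)) = 0.002529 hr
Savings = 0.005057 − 0.002529 = 0.002529 hr

Final: 0.002529 hr


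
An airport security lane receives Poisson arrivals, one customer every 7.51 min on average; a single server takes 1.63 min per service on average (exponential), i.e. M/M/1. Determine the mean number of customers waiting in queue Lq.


λ = 60/7.51 = 7.9893 /hr
μ = 60/1.63 = 36.8098 /hr
ρ = λ/μ = 7.9893/36.8098 = 0.2170
Lq = ρ²/(1−ρ) = 0.04711/0.7830 = 0.06017

Final: 0.06017


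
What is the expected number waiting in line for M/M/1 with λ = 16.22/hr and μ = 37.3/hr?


ρ = 16.22/37.3 = 0.4349
Lq = ρ²/(1−ρ) = 0.1891/0.5651 = 0.3346

Final: 0.3346


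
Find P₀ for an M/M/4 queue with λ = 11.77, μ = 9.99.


a = λ/μ = 11.77/9.99 = 1.1782; ρ = a/c = 0.2945
Σ_{k=0}^{3} a^k/k! (terms k=0..3) = 1.00000 + 1.17818 + 0.69405 + 0.27257 = 3.14480
Tail: a^4/(4!(1−ρ)) = 1.92683/(24·0.7055) = 0.11381
P₀ = 1/(3.14480 + 0.11381) = 1/3.25861 = 0.306880

Final: 0.306880


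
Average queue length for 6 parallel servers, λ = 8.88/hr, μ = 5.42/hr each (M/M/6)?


a = λ/μ = 1.6384; ρ = a/6 = 0.2731
P₀ = 0.194211
Lq = P₀·a^c·ρ / (c!·(1−ρ)²) = 0.194211·19.34114·0.2731/(720·0.52844)
= 0.002696

Final: 0.002696


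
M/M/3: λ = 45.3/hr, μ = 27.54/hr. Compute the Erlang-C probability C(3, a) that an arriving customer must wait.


a = λ/μ = 1.6449; ρ = a/3 = 0.5483
P₀ = 0.177312 (from M/M/c formula)
C(c,a) = [a^c/(c!(1−ρ))]·P₀ = [4.45044/(6·0.4517)]·0.177312
= 1.64208·0.177312 = 0.291161

Final: 0.291161


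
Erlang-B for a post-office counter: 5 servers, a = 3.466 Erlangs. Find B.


B(c,a) = (a^c/c!) / Σ_{k=0}^{c} a^k/k!
a^5/5! = 4.168325
Σ terms (k=0..5): 1.00000 + 3.46600 + 6.00658 + 6.93960 + 6.01316 + 4.16832 = 27.593666
B = 4.168325/27.593666 = 0.151061

Final: 0.151061


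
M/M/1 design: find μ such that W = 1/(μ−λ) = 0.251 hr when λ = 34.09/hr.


W = 1/(μ−λ) ⇒ μ − λ = 1/W = 1/0.251 = 3.9841
μ = λ + 1/W = 34.09 + 3.9841 = 38.0741 per hr

Final: 38.0741 /hr


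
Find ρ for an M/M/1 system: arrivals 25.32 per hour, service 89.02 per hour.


ρ = λ/μ = 25.32/89.02 = 0.2844

Final: 0.2844


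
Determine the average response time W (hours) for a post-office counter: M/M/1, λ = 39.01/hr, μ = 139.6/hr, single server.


W = 1/(μ−λ) = 1/(139.6 − 39.01) = 1/100.59 = 0.009941 hr

Final: 0.009941 hr


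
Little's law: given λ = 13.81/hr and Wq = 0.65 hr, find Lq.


Lq = λWq = 13.81·0.65 = 8.9765

Final: 8.9765


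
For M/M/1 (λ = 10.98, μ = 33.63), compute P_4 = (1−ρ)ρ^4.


ρ = 10.98/33.63 = 0.3265
P_n = (1−ρ)·ρ^n = (1 − 0.3265)·0.3265^4 = 0.6735·0.011363 = 0.007653

Final: 0.007653


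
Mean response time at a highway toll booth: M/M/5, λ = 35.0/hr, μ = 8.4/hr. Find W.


a = 4.1667; ρ = 0.8333; P₀ = 0.009876
Lq = P₀·a^c·ρ/(c!(1−ρ)²) = 3.10074
Wq = Lq/λ = 3.10074/35.0 = 0.08859 hr
W = Wq + 1/μ = 0.08859 + 0.11905 = 0.20764 hr

Final: 0.20764 hr


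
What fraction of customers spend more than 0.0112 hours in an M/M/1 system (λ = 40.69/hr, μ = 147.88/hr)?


W ~ Exponential(μ−λ) for M/M/1.
μ − λ = 147.88 − 40.69 = 107.1900
P(W > t) = e^{−(μ−λ)t} = e^{−1.2005} = 0.301035

Final: 0.301035


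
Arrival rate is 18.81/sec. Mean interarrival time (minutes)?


Mean interarrival time = 1/λ = 1/18.81 second = 0.05316 second
In minutes: 0.05316 × 0.0166667 = 0.0008861 min

Final: 0.0008861 min


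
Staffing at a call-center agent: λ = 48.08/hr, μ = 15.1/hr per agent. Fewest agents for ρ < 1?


Stability requires cμ > λ ⇔ c > λ/μ.
λ/μ = 48.08/15.1 = 3.1841
Minimum integer c = ⌊3.1841⌋ + 1 = 4
Check: 4·15.1 = 60.40 > 48.08, while 3·15.1 = 45.30 ≤ 48.08

Final: 4 servers


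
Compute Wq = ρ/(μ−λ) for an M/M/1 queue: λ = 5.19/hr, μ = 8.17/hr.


ρ = 5.19/8.17 = 0.6353
Wq = ρ/(μ−λ) = 0.6353/(8.17 − 5.19) = 0.6353/2.98 = 0.2132 hr

Final: 0.2132 hr


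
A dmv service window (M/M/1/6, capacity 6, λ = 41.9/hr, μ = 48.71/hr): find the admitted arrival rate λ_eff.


ρ = 0.8602; P_K = (1−ρ)ρ^6/(1−ρ^7) = 0.086931
λ_eff = λ(1 − P_K) = 41.9·(1 − 0.086931) = 41.9·0.913069 = 38.2576 /hr

Final: 38.2576 /hr


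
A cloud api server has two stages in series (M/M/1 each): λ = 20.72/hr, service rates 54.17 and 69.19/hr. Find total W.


Each node sees arrival rate λ = 20.72/hr (tandem ⇒ throughput preserved).
W₁ = 1/(μ₁−λ) = 1/(54.17−20.72) = 0.02990 hr
W₂ = 1/(μ₂−λ) = 1/(69.19−20.72) = 0.02063 hr
W_total = W₁ + W₂ = 0.02990 + 0.02063 = 0.05053 hr

Final: 0.05053 hr


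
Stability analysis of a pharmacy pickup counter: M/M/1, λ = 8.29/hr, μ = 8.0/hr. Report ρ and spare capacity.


Total capacity cμ = 1·8.0 = 8.00/hr
ρ = λ/(cμ) = 8.29/8.00 = 1.0362
Stable ⇔ ρ < 1: NO
Spare capacity = cμ − λ = 8.00 − 8.29 = -0.29/hr

Final: ρ = 1.0362; unstable; margin = -0.29/hr


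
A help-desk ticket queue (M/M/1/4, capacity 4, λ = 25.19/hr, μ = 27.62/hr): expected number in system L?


ρ = 25.19/27.62 = 0.9120
L = ρ[1 − (K+1)ρ^K + Kρ^(K+1)] / [(1−ρ)(1−ρ^(K+1))]
Numerator: 0.9120·(1 − 5·0.691860 + 4·0.630990) = 0.058973
Denominator: (0.08798)·(0.369010) = 0.032465
L = 0.058973/0.032465 = 1.8165

Final: 1.8165


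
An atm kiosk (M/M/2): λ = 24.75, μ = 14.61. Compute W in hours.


a = 1.6940; ρ = 0.8470; P₀ = 0.082824
Lq = P₀·a^c·ρ/(c!(1−ρ)²) = 4.30146
Wq = Lq/λ = 4.30146/24.75 = 0.17380 hr
W = Wq + 1/μ = 0.17380 + 0.06845 = 0.24224 hr

Final: 0.24224 hr


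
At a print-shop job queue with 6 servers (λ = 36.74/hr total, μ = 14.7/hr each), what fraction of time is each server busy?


ρ = λ/(cμ) = 36.74/(6·14.7) = 36.74/88.20 = 0.4166

Final: 0.4166


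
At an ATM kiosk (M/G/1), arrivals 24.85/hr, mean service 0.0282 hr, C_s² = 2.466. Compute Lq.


ρ = λ·E[S] = 24.85·0.0282 = 0.7008
Lq = ρ²(1+C_s²)/(2(1−ρ)) = 0.4911·(1+2.466)/(2·0.2992)
= 0.4911·3.4660/0.5985 = 2.84410

Final: 2.84410


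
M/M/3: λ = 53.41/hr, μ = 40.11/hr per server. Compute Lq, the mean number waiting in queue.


a = λ/μ = 1.3316; ρ = a/3 = 0.4439
P₀ = 0.254729
Lq = P₀·a^c·ρ / (c!·(1−ρ)²) = 0.254729·2.36107·0.4439/(6·0.30929)
= 0.14385

Final: 0.14385


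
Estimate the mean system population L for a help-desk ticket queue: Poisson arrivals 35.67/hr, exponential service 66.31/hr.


ρ = λ/μ = 35.67/66.31 = 0.5379
L = ρ/(1−ρ) = 0.5379/(1 − 0.5379) = 0.5379/0.4621 = 1.1642

Final: 1.1642


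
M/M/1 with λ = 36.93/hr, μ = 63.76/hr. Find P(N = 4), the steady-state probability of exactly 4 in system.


ρ = 36.93/63.76 = 0.5792
P_n = (1−ρ)·ρ^n = (1 − 0.5792)·0.5792^4 = 0.4208·0.112544 = 0.047358

Final: 0.047358


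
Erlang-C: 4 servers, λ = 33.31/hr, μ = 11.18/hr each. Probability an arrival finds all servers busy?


a = λ/μ = 2.9794; ρ = a/4 = 0.7449
P₀ = 0.038918 (from M/M/c formula)
C(c,a) = [a^c/(c!(1−ρ))]·P₀ = [78.80093/(24·0.2551)]·0.038918
= 12.86875·0.038918 = 0.500832

Final: 0.500832


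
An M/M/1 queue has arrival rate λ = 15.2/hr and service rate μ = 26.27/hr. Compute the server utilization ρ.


ρ = λ/μ = 15.2/26.27 = 0.5786

Final: 0.5786


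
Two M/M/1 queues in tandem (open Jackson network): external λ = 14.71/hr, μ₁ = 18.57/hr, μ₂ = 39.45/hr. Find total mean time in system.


Each node sees arrival rate λ = 14.71/hr (tandem ⇒ throughput preserved).
W₁ = 1/(μ₁−λ) = 1/(18.57−14.71) = 0.25907 hr
W₂ = 1/(μ₂−λ) = 1/(39.45−14.71) = 0.04042 hr
W_total = W₁ + W₂ = 0.25907 + 0.04042 = 0.29949 hr

Final: 0.29949 hr


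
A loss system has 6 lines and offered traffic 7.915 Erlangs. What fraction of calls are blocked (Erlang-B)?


B(c,a) = (a^c/c!) / Σ_{k=0}^{c} a^k/k!
a^6/6! = 341.486091
Σ terms (k=0..6): 1.00000 + 7.91500 + 31.32361 + 82.64213 + 163.52812 + 258.86501 + 341.48609 = 886.759959
B = 341.486091/886.759959 = 0.385094

Final: 0.385094


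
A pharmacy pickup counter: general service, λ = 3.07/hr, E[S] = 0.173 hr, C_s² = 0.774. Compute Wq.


ρ = λ·E[S] = 3.07·0.173 = 0.5311
E[S²] = E[S]²(1+C_s²) = 0.173²·(1+0.774) = 0.053094
Wq = λ·E[S²]/(2(1−ρ)) = 3.07·0.053094/(2·0.4689) = 0.17381 hr

Final: 0.17381 hr


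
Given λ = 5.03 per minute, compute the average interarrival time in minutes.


Mean interarrival time = 1/λ = 1/5.03 minute = 0.19881 minute
In minutes: 0.19881 × 1 = 0.1988 min

Final: 0.1988 min


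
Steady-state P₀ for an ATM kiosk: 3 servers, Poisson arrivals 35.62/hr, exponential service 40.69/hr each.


a = λ/μ = 35.62/40.69 = 0.8754; ρ = a/c = 0.2918
Σ_{k=0}^{2} a^k/k! (terms k=0..2) = 1.00000 + 0.87540 + 0.38316 = 2.25856
Tail: a^3/(3!(1−ρ)) = 0.67084/(6·0.7082) = 0.15787
P₀ = 1/(2.25856 + 0.15787) = 1/2.41644 = 0.413833

Final: 0.413833


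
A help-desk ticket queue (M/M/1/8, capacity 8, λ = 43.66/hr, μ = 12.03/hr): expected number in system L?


ρ = 43.66/12.03 = 3.6293
L = ρ[1 − (K+1)ρ^K + Kρ^(K+1)] / [(1−ρ)(1−ρ^(K+1))]
Numerator: 3.6293·(1 − 9·30098.498600 + 8·109235.282532) = 2188432.178140
Denominator: (-2.6293)·(-109234.282532) = 287205.349666
L = 2188432.178140/287205.349666 = 7.6197

Final: 7.6197


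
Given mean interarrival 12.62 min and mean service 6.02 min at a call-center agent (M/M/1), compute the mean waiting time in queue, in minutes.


λ = 60/12.62 = 4.7544 /hr
μ = 60/6.02 = 9.9668 /hr
ρ = λ/μ = 4.7544/9.9668 = 0.4770
Wq = ρ/(μ−λ) = 0.4770/(9.9668−4.7544) = 0.09152 hr
In minutes: 0.09152·60 = 5.491 min

Final: 5.491 min


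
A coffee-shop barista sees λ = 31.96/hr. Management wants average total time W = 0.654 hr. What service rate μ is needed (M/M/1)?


W = 1/(μ−λ) ⇒ μ − λ = 1/W = 1/0.654 = 1.5291
μ = λ + 1/W = 31.96 + 1.5291 = 33.4891 per hr

Final: 33.4891 /hr


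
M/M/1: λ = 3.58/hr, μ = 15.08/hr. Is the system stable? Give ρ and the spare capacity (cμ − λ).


Total capacity cμ = 1·15.08 = 15.08/hr
ρ = λ/(cμ) = 3.58/15.08 = 0.2374
Stable ⇔ ρ < 1: YES
Spare capacity = cμ − λ = 15.08 − 3.58 = 11.50/hr

Final: ρ = 0.2374; stable; margin = 11.50/hr


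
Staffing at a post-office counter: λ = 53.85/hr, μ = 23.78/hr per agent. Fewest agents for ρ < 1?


Stability requires cμ > λ ⇔ c > λ/μ.
λ/μ = 53.85/23.78 = 2.2645
Minimum integer c = ⌊2.2645⌋ + 1 = 3
Check: 3·23.78 = 71.34 > 53.85, while 2·23.78 = 47.56 ≤ 53.85

Final: 3 servers


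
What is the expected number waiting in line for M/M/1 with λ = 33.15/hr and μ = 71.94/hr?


ρ = 33.15/71.94 = 0.4608
Lq = ρ²/(1−ρ) = 0.2123/0.5392 = 0.3938

Final: 0.3938


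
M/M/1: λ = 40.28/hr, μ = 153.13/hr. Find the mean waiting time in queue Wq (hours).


ρ = 40.28/153.13 = 0.2630
Wq = ρ/(μ−λ) = 0.2630/(153.13 − 40.28) = 0.2630/112.85 = 0.002331 hr

Final: 0.002331 hr


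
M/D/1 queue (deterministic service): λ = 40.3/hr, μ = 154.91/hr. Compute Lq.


ρ = 40.3/154.91 = 0.2602
M/D/1: Lq = ρ²/(2(1−ρ)) = 0.06768/(2·0.7398) = 0.04574

Final: 0.04574


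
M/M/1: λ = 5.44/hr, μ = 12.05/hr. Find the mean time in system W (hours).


W = 1/(μ−λ) = 1/(12.05 − 5.44) = 1/6.61 = 0.1513 hr

Final: 0.1513 hr


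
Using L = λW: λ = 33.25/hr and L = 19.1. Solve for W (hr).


W = L/λ = 19.1/33.25 = 0.5744 hr

Final: 0.5744 hr


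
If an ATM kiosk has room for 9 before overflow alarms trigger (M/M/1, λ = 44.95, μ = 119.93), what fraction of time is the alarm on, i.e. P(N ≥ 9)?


ρ = 44.95/119.93 = 0.3748
P(N ≥ n) = ρ^n = 0.3748^9 = 0.0001460

Final: 0.0001460


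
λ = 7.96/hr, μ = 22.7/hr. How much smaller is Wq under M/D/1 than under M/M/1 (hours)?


ρ = 7.96/22.7 = 0.3507
Wq(M/M/1) = ρ/(μ−λ) = 0.3507/14.74 = 0.02379 hr
Wq(M/D/1) = ρ/(2(μ−λ)) = 0.01189 hr
Savings = 0.02379 − 0.01189 = 0.01189 hr

Final: 0.01189 hr


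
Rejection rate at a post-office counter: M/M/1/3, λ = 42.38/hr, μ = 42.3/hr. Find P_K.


ρ = λ/μ = 42.38/42.3 = 1.0019
P_K = (1−ρ)ρ^K/(1−ρ^(K+1)) = (-0.001891·1.005684)/(1 − 1.007586)
= -0.001902/-0.007586 = 0.250709

Final: 0.250709


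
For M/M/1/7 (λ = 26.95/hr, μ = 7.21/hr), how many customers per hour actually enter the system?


ρ = 3.7379; P_K = (1−ρ)ρ^7/(1−ρ^8) = 0.732487
λ_eff = λ(1 − P_K) = 26.95·(1 − 0.732487) = 26.95·0.267513 = 7.2095 /hr

Final: 7.2095 /hr


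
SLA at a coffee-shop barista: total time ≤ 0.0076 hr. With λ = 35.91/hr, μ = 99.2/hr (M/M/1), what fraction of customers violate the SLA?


W ~ Exponential(μ−λ) for M/M/1.
μ − λ = 99.2 − 35.91 = 63.2900
P(W > t) = e^{−(μ−λ)t} = e^{−0.4810} = 0.618162

Final: 0.618162


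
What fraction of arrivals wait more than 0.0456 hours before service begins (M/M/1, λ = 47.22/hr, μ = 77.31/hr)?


ρ = 47.22/77.31 = 0.6108
P(Wq > t) = ρ·e^{−(μ−λ)t} = 0.6108·e^{−1.3721}
= 0.6108·0.253573 = 0.154879

Final: 0.154879


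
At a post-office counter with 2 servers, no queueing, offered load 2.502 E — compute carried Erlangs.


B(2,2.502) = 0.471954 (Erlang-B)
Carried load = a(1 − B) = 2.502·(1 − 0.471954) = 2.502·0.528046 = 1.3212 E

Final: 1.3212 Erlangs


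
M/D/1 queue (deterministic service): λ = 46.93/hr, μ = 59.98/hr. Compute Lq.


ρ = 46.93/59.98 = 0.7824
M/D/1: Lq = ρ²/(2(1−ρ)) = 0.6122/(2·0.2176) = 1.40687

Final: 1.40687


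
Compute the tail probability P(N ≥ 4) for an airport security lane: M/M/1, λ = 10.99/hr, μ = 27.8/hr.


ρ = 10.99/27.8 = 0.3953
P(N ≥ n) = ρ^n = 0.3953^4 = 0.024424

Final: 0.024424


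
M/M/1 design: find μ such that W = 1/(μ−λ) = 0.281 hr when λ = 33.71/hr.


W = 1/(μ−λ) ⇒ μ − λ = 1/W = 1/0.281 = 3.5587
μ = λ + 1/W = 33.71 + 3.5587 = 37.2687 per hr

Final: 37.2687 /hr


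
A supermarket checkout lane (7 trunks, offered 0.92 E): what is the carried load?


B(7,0.92) = 0.00004411 (Erlang-B)
Carried load = a(1 − B) = 0.92·(1 − 0.00004411) = 0.92·0.999956 = 0.9200 E

Final: 0.9200 Erlangs


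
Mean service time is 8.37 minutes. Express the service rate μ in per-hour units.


μ = 1/(service time) in consistent units.
1 hour = 60 min, so μ = 60/8.37 = 7.1685 per hour

Final: 7.1685 /hr


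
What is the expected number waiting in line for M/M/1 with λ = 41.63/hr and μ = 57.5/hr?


ρ = 41.63/57.5 = 0.7240
Lq = ρ²/(1−ρ) = 0.5242/0.2760 = 1.8992

Final: 1.8992


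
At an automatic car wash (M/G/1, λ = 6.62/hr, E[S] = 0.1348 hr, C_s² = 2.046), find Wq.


ρ = λ·E[S] = 6.62·0.1348 = 0.8924
E[S²] = E[S]²(1+C_s²) = 0.1348²·(1+2.046) = 0.055349
Wq = λ·E[S²]/(2(1−ρ)) = 6.62·0.055349/(2·0.1076) = 1.70227 hr

Final: 1.70227 hr


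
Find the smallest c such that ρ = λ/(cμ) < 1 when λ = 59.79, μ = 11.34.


Stability requires cμ > λ ⇔ c > λ/μ.
λ/μ = 59.79/11.34 = 5.2725
Minimum integer c = ⌊5.2725⌋ + 1 = 6
Check: 6·11.34 = 68.04 > 59.79, while 5·11.34 = 56.70 ≤ 59.79

Final: 6 servers


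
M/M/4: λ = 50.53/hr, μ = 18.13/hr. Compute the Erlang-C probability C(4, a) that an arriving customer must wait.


a = λ/μ = 2.7871; ρ = a/4 = 0.6968
P₀ = 0.051097 (from M/M/c formula)
C(c,a) = [a^c/(c!(1−ρ))]·P₀ = [60.34009/(24·0.3032)]·0.051097
= 8.29139·0.051097 = 0.423663

Final: 0.423663


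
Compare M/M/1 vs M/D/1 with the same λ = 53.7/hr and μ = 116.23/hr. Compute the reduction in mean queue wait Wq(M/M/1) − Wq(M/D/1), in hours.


ρ = 53.7/116.23 = 0.4620
Wq(M/M/1) = ρ/(μ−λ) = 0.4620/62.53 = 0.007389 hr
Wq(M/D/1) = ρ/(2(μ−λ)) = 0.003694 hr
Savings = 0.007389 − 0.003694 = 0.003694 hr

Final: 0.003694 hr


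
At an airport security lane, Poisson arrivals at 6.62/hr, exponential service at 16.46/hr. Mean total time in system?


W = 1/(μ−λ) = 1/(16.46 − 6.62) = 1/9.84 = 0.1016 hr

Final: 0.1016 hr


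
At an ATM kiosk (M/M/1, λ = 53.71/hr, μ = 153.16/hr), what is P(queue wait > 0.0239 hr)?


ρ = 53.71/153.16 = 0.3507
P(Wq > t) = ρ·e^{−(μ−λ)t} = 0.3507·e^{−2.3769}
= 0.3507·0.092842 = 0.032558

Final: 0.032558


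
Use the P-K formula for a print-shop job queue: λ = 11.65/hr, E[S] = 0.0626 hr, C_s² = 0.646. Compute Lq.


ρ = λ·E[S] = 11.65·0.0626 = 0.7293
Lq = ρ²(1+C_s²)/(2(1−ρ)) = 0.5319·(1+0.646)/(2·0.2707)
= 0.5319·1.6460/0.5414 = 1.61695

Final: 1.61695


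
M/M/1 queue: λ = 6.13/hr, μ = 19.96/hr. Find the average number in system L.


ρ = λ/μ = 6.13/19.96 = 0.3071
L = ρ/(1−ρ) = 0.3071/(1 − 0.3071) = 0.3071/0.6929 = 0.4432

Final: 0.4432


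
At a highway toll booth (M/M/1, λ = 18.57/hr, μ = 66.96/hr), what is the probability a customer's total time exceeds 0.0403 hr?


W ~ Exponential(μ−λ) for M/M/1.
μ − λ = 66.96 − 18.57 = 48.3900
P(W > t) = e^{−(μ−λ)t} = e^{−1.9501} = 0.142257

Final: 0.142257


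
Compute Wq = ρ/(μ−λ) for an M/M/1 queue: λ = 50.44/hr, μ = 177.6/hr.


ρ = 50.44/177.6 = 0.2840
Wq = ρ/(μ−λ) = 0.2840/(177.6 − 50.44) = 0.2840/127.16 = 0.002233 hr

Final: 0.002233 hr


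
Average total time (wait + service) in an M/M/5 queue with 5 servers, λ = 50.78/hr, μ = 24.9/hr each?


a = 2.0394; ρ = 0.4079; P₀ = 0.129039
Lq = P₀·a^c·ρ/(c!(1−ρ)²) = 0.04413
Wq = Lq/λ = 0.04413/50.78 = 0.0008690 hr
W = Wq + 1/μ = 0.0008690 + 0.04016 = 0.04103 hr

Final: 0.04103 hr


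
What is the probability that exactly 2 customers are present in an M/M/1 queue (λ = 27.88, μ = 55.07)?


ρ = 27.88/55.07 = 0.5063
P_n = (1−ρ)·ρ^n = (1 − 0.5063)·0.5063^2 = 0.4937·0.256304 = 0.126546

Final: 0.126546


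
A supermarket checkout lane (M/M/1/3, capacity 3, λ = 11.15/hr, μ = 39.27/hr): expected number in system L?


ρ = 11.15/39.27 = 0.2839
L = ρ[1 − (K+1)ρ^K + Kρ^(K+1)] / [(1−ρ)(1−ρ^(K+1))]
Numerator: 0.2839·(1 − 4·0.022890 + 3·0.006499) = 0.263471
Denominator: (0.7161)·(0.993501) = 0.711414
L = 0.263471/0.711414 = 0.3703

Final: 0.3703


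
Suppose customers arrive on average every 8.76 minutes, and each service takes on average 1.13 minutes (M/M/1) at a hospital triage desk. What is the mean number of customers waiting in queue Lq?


λ = 60/8.76 = 6.8493 /hr
μ = 60/1.13 = 53.0973 /hr
ρ = λ/μ = 6.8493/53.0973 = 0.1290
Lq = ρ²/(1−ρ) = 0.01664/0.8710 = 0.01910

Final: 0.01910


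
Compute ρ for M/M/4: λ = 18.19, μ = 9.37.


ρ = λ/(cμ) = 18.19/(4·9.37) = 18.19/37.48 = 0.4853

Final: 0.4853


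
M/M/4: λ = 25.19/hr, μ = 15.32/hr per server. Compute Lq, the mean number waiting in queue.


a = λ/μ = 1.6443; ρ = a/4 = 0.4111
P₀ = 0.190329
Lq = P₀·a^c·ρ / (c!·(1−ρ)²) = 0.190329·7.30933·0.4111/(24·0.34685)
= 0.06870

Final: 0.06870


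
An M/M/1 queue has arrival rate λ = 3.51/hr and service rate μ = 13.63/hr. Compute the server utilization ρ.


ρ = λ/μ = 3.51/13.63 = 0.2575

Final: 0.2575


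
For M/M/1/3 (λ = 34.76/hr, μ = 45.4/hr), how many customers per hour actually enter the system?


ρ = 0.7656; P_K = (1−ρ)ρ^3/(1−ρ^4) = 0.160255
λ_eff = λ(1 − P_K) = 34.76·(1 − 0.160255) = 34.76·0.839745 = 29.1895 /hr

Final: 29.1895 /hr


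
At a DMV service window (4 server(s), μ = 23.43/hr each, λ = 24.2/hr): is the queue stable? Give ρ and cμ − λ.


Total capacity cμ = 4·23.43 = 93.72/hr
ρ = λ/(cμ) = 24.2/93.72 = 0.2582
Stable ⇔ ρ < 1: YES
Spare capacity = cμ − λ = 93.72 − 24.2 = 69.52/hr

Final: ρ = 0.2582; stable; margin = 69.52/hr


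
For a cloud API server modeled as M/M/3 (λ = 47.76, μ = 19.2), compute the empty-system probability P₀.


a = λ/μ = 47.76/19.2 = 2.4875; ρ = a/c = 0.8292
Σ_{k=0}^{2} a^k/k! (terms k=0..2) = 1.00000 + 2.48750 + 3.09383 = 6.58133
Tail: a^3/(3!(1−ρ)) = 15.39179/(6·0.1708) = 15.01639
P₀ = 1/(6.58133 + 15.01639) = 1/21.59771 = 0.046301

Final: 0.046301


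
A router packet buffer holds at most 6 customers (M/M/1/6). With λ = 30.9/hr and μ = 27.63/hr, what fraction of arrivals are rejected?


ρ = λ/μ = 30.9/27.63 = 1.1183
P_K = (1−ρ)ρ^K/(1−ρ^(K+1)) = (-0.1183·1.956436)/(1 − 2.187979)
= -0.231543/-1.187979 = 0.194905

Final: 0.194905


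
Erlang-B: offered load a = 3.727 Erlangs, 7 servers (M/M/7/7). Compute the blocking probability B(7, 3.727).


B(c,a) = (a^c/c!) / Σ_{k=0}^{c} a^k/k!
a^7/7! = 1.981916
Σ terms (k=0..7): 1.00000 + 3.72700 + 6.94526 + 8.62833 + 8.03945 + 5.99261 + 3.72241 + 1.98192 = 40.036977
B = 1.981916/40.036977 = 0.049502

Final: 0.049502


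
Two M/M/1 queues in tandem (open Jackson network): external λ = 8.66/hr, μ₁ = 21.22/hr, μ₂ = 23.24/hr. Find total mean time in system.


Each node sees arrival rate λ = 8.66/hr (tandem ⇒ throughput preserved).
W₁ = 1/(μ₁−λ) = 1/(21.22−8.66) = 0.07962 hr
W₂ = 1/(μ₂−λ) = 1/(23.24−8.66) = 0.06859 hr
W_total = W₁ + W₂ = 0.07962 + 0.06859 = 0.14820 hr

Final: 0.14820 hr


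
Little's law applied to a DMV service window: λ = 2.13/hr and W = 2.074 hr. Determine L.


L = λW = 2.13·2.074 = 4.4176

Final: 4.4176


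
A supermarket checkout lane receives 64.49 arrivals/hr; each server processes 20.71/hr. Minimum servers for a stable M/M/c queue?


Stability requires cμ > λ ⇔ c > λ/μ.
λ/μ = 64.49/20.71 = 3.1140
Minimum integer c = ⌊3.1140⌋ + 1 = 4
Check: 4·20.71 = 82.84 > 64.49, while 3·20.71 = 62.13 ≤ 64.49

Final: 4 servers


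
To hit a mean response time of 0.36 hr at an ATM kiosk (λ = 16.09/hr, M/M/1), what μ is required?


W = 1/(μ−λ) ⇒ μ − λ = 1/W = 1/0.36 = 2.7778
μ = λ + 1/W = 16.09 + 2.7778 = 18.8678 per hr

Final: 18.8678 /hr


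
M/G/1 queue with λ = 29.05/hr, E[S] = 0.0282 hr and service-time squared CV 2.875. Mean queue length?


ρ = λ·E[S] = 29.05·0.0282 = 0.8192
Lq = ρ²(1+C_s²)/(2(1−ρ)) = 0.6711·(1+2.875)/(2·0.1808)
= 0.6711·3.8750/0.3616 = 7.19213

Final: 7.19213


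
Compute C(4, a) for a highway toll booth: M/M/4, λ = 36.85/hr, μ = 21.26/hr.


a = λ/μ = 1.7333; ρ = a/4 = 0.4333
P₀ = 0.173399 (from M/M/c formula)
C(c,a) = [a^c/(c!(1−ρ))]·P₀ = [9.02603/(24·0.5667)]·0.173399
= 0.66367·0.173399 = 0.115080

Final: 0.115080


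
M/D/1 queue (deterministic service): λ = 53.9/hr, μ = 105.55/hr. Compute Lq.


ρ = 53.9/105.55 = 0.5107
M/D/1: Lq = ρ²/(2(1−ρ)) = 0.2608/(2·0.4893) = 0.26645

Final: 0.26645


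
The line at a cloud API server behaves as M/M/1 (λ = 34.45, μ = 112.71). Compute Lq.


ρ = 34.45/112.71 = 0.3057
Lq = ρ²/(1−ρ) = 0.09342/0.6943 = 0.1345

Final: 0.1345


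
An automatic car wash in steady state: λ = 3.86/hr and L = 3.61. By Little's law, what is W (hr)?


W = L/λ = 3.61/3.86 = 0.9352 hr

Final: 0.9352 hr


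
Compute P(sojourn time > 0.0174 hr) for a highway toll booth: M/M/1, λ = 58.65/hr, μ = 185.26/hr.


W ~ Exponential(μ−λ) for M/M/1.
μ − λ = 185.26 − 58.65 = 126.6100
P(W > t) = e^{−(μ−λ)t} = e^{−2.2030} = 0.110470

Final: 0.110470


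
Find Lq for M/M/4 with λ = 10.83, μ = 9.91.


a = λ/μ = 1.0928; ρ = a/4 = 0.2732
P₀ = 0.334529
Lq = P₀·a^c·ρ / (c!·(1−ρ)²) = 0.334529·1.42633·0.2732/(24·0.52823)
= 0.01028

Final: 0.01028


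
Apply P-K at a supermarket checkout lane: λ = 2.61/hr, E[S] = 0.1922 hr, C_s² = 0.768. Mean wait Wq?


ρ = λ·E[S] = 2.61·0.1922 = 0.5016
E[S²] = E[S]²(1+C_s²) = 0.1922²·(1+0.768) = 0.065311
Wq = λ·E[S²]/(2(1−ρ)) = 2.61·0.065311/(2·0.4984) = 0.17102 hr

Final: 0.17102 hr


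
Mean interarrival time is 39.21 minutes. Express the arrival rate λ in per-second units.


λ = 1/(interarrival time) in consistent units.
1 second = 0.0166667 min, so λ = 0.0166667/39.21 = 0.0004251 per second

Final: 0.0004251 /sec


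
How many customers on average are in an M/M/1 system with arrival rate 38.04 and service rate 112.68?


ρ = λ/μ = 38.04/112.68 = 0.3376
L = ρ/(1−ρ) = 0.3376/(1 − 0.3376) = 0.3376/0.6624 = 0.5096

Final: 0.5096
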